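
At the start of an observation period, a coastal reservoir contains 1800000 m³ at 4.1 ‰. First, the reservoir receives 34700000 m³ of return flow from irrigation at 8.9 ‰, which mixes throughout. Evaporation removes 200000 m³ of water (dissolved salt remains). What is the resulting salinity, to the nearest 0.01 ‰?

After mixing: salt = 1,800,000×4.1 + 34,700,000×8.9 = 316,210,000; volume = 36,500,000 m³
After evaporation: salt unchanged = 316,210,000; volume = 36,500,000 − 200,000 = 36,300,000 m³
S = 316,210,000 / 36,300,000 = 8.711 ‰

8.71 ‰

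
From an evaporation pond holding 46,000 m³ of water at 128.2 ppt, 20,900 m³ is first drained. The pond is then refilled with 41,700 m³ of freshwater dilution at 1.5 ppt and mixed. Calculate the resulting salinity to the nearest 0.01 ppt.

49.11 ppt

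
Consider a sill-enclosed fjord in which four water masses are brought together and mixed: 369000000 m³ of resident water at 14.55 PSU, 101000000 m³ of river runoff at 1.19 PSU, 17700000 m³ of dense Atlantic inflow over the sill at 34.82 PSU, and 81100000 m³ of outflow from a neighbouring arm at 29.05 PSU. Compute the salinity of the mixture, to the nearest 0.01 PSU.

14.88 PSU

Conserving salt mass:
salt = 369,000,000×14.55 + 101,000,000×1.19 + 17,700,000×34.82 + 81,100,000×29.05 = 5,368,950,000 + 120,190,000 + 616,314,000 + 2,355,955,000 = 8,461,409,000
volume = 369,000,000 + 101,000,000 + 17,700,000 + 81,100,000 = 568,800,000 m³
S = 8,461,409,000 / 568,800,000 = 14.8759 PSU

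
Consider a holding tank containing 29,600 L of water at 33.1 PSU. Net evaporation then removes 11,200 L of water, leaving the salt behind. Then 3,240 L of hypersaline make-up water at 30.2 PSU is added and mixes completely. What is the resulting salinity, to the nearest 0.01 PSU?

After evaporation: salt = 29,600×33.1 = 979,760; volume = 29,600 − 11,200 = 18,400 L
After mixing: salt = 979,760 + 3,240×30.2 = 1,077,608; volume = 18,400 + 3,240 = 21,640 L
S = 1,077,608 / 21,640 = 49.797 PSU

49.80 PSU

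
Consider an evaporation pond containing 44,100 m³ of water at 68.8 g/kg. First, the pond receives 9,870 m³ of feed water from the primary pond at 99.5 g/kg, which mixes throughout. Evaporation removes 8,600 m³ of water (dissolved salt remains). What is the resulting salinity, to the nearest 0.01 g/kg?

88.52 g/kg

After mixing: salt = 44,100×68.8 + 9,870×99.5 = 4,016,145; volume = 53,970 m³
After evaporation: salt unchanged = 4,016,145; volume = 53,970 − 8,600 = 45,370 m³
S = 4,016,145 / 45,370 = 88.5198 g/kg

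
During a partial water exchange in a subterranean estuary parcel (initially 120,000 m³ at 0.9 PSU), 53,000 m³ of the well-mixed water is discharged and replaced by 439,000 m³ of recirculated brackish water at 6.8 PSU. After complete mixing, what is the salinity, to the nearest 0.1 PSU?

Remaining after removal: 67,000 m³ at 0.9 PSU (salt = 60,300)
After addition: salt = 60,300 + 439,000×6.8 = 3,045,500; volume = 506,000 m³
S = 3,045,500 / 506,000 = 6.0188 PSU

6.0 PSU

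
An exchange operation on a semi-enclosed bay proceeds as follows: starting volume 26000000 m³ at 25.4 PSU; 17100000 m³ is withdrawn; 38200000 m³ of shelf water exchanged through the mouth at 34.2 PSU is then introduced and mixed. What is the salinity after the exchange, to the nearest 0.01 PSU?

Remaining after removal: 8,900,000 m³ at 25.4 PSU (salt = 226,060,000)
After addition: salt = 226,060,000 + 38,200,000×34.2 = 1,532,500,000; volume = 47,100,000 m³
S = 1,532,500,000 / 47,100,000 = 32.5372 PSU

32.54 PSU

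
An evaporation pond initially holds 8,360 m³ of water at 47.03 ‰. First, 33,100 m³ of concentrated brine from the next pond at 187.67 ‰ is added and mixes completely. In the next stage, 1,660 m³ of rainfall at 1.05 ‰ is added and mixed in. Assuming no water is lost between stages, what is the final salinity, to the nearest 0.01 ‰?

153.22 ‰

Salt balance:
Initial salt = 8,360×47.03 = 393,170.8
After stage 1: salt = 393,170.8 + 33,100×187.67 = 6,605,047.8; volume = 41,460 m³; S = 159.311 ‰
After stage 2: salt = 6,605,047.8 + 1,660×1.05 = 6,606,790.8; volume = 43,120 m³
S = 6,606,790.8 / 43,120 = 153.2187 ‰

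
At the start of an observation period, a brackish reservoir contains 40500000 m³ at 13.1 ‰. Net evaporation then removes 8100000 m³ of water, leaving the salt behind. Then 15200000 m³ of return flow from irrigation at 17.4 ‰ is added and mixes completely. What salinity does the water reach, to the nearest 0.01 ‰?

After evaporation: salt = 40,500,000×13.1 = 530,550,000; volume = 40,500,000 − 8,100,000 = 32,400,000 m³
After mixing: salt = 530,550,000 + 15,200,000×17.4 = 795,030,000; volume = 32,400,000 + 15,200,000 = 47,600,000 m³
S = 795,030,000 / 47,600,000 = 16.7023 ‰

16.70 ‰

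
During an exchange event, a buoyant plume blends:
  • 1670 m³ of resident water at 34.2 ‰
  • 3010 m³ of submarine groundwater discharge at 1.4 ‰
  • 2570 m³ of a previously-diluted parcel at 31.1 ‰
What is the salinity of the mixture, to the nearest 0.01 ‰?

19.48 ‰

Conserving salt mass:
salt = 1,670×34.2 + 3,010×1.4 + 2,570×31.1 = 57,114 + 4,214 + 79,927 = 141,255
volume = 1,670 + 3,010 + 2,570 = 7,250 m³
S = 141,255 / 7,250 = 19.4834 ‰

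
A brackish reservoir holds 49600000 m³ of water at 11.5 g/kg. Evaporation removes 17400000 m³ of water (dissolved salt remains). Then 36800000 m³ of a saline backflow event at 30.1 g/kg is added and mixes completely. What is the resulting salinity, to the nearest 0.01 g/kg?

24.32 g/kg

After evaporation: salt = 49,600,000×11.5 = 570,400,000; volume = 49,600,000 − 17,400,000 = 32,200,000 m³
After mixing: salt = 570,400,000 + 36,800,000×30.1 = 1,678,080,000; volume = 32,200,000 + 36,800,000 = 69,000,000 m³
S = 1,678,080,000 / 69,000,000 = 24.32 g/kg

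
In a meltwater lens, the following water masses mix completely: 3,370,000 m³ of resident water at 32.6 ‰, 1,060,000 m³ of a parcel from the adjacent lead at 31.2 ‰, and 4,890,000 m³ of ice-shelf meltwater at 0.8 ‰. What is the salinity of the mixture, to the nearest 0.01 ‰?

Total salt / total volume:
salt = 3,370,000×32.6 + 1,060,000×31.2 + 4,890,000×0.8 = 109,862,000 + 33,072,000 + 3,912,000 = 146,846,000
volume = 3,370,000 + 1,060,000 + 4,890,000 = 9,320,000 m³
S = 146,846,000 / 9,320,000 = 15.756 ‰

15.76 ‰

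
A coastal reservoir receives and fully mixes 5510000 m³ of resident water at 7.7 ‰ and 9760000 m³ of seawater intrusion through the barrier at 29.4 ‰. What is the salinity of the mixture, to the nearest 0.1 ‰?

21.6 ‰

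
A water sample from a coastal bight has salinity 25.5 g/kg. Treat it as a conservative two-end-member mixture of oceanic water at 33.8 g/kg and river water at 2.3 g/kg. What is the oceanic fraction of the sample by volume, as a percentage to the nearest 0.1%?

Let g be the oceanic fraction. Salt balance per unit volume:
g×33.8 + (1−g)×2.3 = 25.5
g = (25.5 − 2.3) / (33.8 − 2.3) = 23.2/31.5 = 0.7365

73.7%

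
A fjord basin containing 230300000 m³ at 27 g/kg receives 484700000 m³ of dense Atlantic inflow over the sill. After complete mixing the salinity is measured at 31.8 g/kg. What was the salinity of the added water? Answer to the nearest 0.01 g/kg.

Salt balance: 230,300,000×27 + 484,700,000×S = 715,000,000×31.8
6,218,100,000 + 484,700,000·S = 22,737,000,000
S = (22,737,000,000 − 6,218,100,000) / 484,700,000 = 34.0807 g/kg

34.08 g/kg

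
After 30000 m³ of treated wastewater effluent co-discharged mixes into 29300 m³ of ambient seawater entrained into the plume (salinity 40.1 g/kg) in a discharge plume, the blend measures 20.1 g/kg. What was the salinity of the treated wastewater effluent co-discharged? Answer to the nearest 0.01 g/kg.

0.57 g/kg

Salt balance: 29,300×40.1 + 30,000×S = 59,300×20.1
1,174,930 + 30,000·S = 1,191,930
S = (1,191,930 − 1,174,930) / 30,000 = 0.5667 g/kg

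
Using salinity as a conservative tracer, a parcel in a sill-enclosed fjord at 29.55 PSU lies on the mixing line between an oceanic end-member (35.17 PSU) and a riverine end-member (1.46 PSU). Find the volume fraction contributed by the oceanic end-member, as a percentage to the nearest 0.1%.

Let g be the oceanic fraction. Salt balance per unit volume:
g×35.17 + (1−g)×1.46 = 29.55
g = (29.55 − 1.46) / (35.17 − 1.46) = 28.09/33.71 = 0.8333

83.3%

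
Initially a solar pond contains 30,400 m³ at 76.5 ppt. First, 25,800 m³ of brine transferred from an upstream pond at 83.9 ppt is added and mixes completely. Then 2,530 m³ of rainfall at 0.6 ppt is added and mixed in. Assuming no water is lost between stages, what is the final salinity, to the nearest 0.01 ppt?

76.48 ppt

Mass of salt is conserved:
Initial salt = 30,400×76.5 = 2,325,600
After stage 1: salt = 2,325,600 + 25,800×83.9 = 4,490,220; volume = 56,200 m³; S = 79.897 ppt
After stage 2: salt = 4,490,220 + 2,530×0.6 = 4,491,738; volume = 58,730 m³
S = 4,491,738 / 58,730 = 76.4812 ppt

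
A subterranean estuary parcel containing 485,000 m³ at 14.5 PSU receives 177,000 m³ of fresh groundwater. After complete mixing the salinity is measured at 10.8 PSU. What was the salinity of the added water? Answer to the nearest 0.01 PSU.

0.66 PSU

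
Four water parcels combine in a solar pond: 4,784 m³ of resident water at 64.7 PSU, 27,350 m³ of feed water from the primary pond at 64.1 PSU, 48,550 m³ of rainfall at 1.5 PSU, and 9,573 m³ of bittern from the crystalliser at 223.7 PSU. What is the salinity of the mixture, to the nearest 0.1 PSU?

Weighted by volume,
salt = 4,784×64.7 + 27,350×64.1 + 48,550×1.5 + 9,573×223.7 = 309,524.8 + 1,753,135 + 72,825 + 2,141,480.1 = 4,276,964.9
volume = 4,784 + 27,350 + 48,550 + 9,573 = 90,257 m³
S = 4,276,964.9 / 90,257 = 47.387 PSU

47.4 PSU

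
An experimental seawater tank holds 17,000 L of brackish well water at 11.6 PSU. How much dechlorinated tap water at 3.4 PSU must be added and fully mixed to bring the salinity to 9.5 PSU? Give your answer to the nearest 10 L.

5850 L

Salt balance: 17,000×11.6 + V×3.4 = (17,000+V)×9.5
197,200 + 3.4V = 161,500 + 9.5V
35,700 = 6.1V
V = 5,852.46 L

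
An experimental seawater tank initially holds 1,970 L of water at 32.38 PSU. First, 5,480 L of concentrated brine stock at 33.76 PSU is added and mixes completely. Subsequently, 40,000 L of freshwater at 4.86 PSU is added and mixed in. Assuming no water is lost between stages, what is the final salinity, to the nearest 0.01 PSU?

Mass of salt is conserved:
Initial salt = 1,970×32.38 = 63,788.6
After stage 1: salt = 63,788.6 + 5,480×33.76 = 248,793.4; volume = 7,450 L; S = 33.395 PSU
After stage 2: salt = 248,793.4 + 40,000×4.86 = 443,193.4; volume = 47,450 L
S = 443,193.4 / 47,450 = 9.3402 PSU

9.34 PSU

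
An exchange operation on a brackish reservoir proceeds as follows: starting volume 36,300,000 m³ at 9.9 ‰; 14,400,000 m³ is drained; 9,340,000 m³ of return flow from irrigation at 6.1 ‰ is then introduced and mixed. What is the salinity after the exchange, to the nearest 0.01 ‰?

Remaining after removal: 21,900,000 m³ at 9.9 ‰ (salt = 216,810,000)
After addition: salt = 216,810,000 + 9,340,000×6.1 = 273,784,000; volume = 31,240,000 m³
S = 273,784,000 / 31,240,000 = 8.7639 ‰

8.76 ‰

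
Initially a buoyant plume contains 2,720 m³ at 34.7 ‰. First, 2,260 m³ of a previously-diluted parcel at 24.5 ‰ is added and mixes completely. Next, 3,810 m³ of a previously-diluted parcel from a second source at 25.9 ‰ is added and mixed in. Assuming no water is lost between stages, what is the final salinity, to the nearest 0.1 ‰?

28.3 ‰

Conserving salt mass:
Initial salt = 2,720×34.7 = 94,384
After stage 1: salt = 94,384 + 2,260×24.5 = 149,754; volume = 4,980 m³; S = 30.071 ‰
After stage 2: salt = 149,754 + 3,810×25.9 = 248,433; volume = 8,790 m³
S = 248,433 / 8,790 = 28.2631 ‰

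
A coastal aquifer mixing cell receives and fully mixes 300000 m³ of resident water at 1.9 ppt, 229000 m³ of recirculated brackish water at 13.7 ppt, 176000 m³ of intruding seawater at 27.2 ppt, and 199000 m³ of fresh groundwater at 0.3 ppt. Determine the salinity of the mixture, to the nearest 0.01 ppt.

9.46 ppt

Salt balance:
salt = 300,000×1.9 + 229,000×13.7 + 176,000×27.2 + 199,000×0.3 = 570,000 + 3,137,300 + 4,787,200 + 59,700 = 8,554,200
volume = 300,000 + 229,000 + 176,000 + 199,000 = 904,000 m³
S = 8,554,200 / 904,000 = 9.4626 ppt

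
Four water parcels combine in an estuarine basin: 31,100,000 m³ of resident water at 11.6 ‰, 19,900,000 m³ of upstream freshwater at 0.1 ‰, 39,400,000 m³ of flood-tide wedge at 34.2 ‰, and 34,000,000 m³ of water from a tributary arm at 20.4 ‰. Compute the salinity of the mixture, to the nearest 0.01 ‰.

Mass of salt is conserved:
salt = 31,100,000×11.6 + 19,900,000×0.1 + 39,400,000×34.2 + 34,000,000×20.4 = 360,760,000 + 1,990,000 + 1,347,480,000 + 693,600,000 = 2,403,830,000
volume = 31,100,000 + 19,900,000 + 39,400,000 + 34,000,000 = 124,400,000 m³
S = 2,403,830,000 / 124,400,000 = 19.3234 ‰

19.32 ‰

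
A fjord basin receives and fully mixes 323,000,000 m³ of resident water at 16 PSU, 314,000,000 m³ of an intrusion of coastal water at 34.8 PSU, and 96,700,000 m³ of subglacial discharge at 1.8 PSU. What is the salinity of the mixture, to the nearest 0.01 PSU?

22.17 PSU

Weighted by volume,
salt = 323,000,000×16 + 314,000,000×34.8 + 96,700,000×1.8 = 5,168,000,000 + 10,927,200,000 + 174,060,000 = 16,269,260,000
volume = 323,000,000 + 314,000,000 + 96,700,000 = 733,700,000 m³
S = 16,269,260,000 / 733,700,000 = 22.1743 PSU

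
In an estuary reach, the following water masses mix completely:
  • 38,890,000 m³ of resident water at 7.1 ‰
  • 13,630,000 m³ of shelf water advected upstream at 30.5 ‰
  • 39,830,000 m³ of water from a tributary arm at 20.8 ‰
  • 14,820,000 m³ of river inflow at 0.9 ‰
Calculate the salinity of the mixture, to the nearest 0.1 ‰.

14.3 ‰

Salt balance:
salt = 38,890,000×7.1 + 13,630,000×30.5 + 39,830,000×20.8 + 14,820,000×0.9 = 276,119,000 + 415,715,000 + 828,464,000 + 13,338,000 = 1,533,636,000
volume = 38,890,000 + 13,630,000 + 39,830,000 + 14,820,000 = 107,170,000 m³
S = 1,533,636,000 / 107,170,000 = 14.31 ‰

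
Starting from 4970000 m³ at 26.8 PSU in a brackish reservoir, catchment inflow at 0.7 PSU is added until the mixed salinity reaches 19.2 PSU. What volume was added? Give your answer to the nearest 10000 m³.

Salt balance: 4,970,000×26.8 + V×0.7 = (4,970,000+V)×19.2
133,196,000 + 0.7V = 95,424,000 + 19.2V
37,772,000 = 18.5V
V = 2,041,729.73 m³

2040000 m³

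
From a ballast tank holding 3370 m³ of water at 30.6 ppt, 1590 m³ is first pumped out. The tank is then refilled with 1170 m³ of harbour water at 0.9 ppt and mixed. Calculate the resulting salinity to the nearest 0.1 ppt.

18.8 ppt

Remaining after removal: 1,780 m³ at 30.6 ppt (salt = 54,468)
After addition: salt = 54,468 + 1,170×0.9 = 55,521; volume = 2,950 m³
S = 55,521 / 2,950 = 18.8207 ppt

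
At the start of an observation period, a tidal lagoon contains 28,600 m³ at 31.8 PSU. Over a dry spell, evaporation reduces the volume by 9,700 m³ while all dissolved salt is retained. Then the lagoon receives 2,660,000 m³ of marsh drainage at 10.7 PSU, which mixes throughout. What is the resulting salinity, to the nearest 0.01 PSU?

After evaporation: salt = 28,600×31.8 = 909,480; volume = 28,600 − 9,700 = 18,900 m³
After mixing: salt = 909,480 + 2,660,000×10.7 = 29,371,480; volume = 18,900 + 2,660,000 = 2,678,900 m³
S = 29,371,480 / 2,678,900 = 10.964 PSU

10.96 PSU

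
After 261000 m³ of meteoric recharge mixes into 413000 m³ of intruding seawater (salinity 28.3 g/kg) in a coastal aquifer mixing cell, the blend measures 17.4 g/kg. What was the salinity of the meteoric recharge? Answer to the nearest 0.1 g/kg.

Salt balance: 413,000×28.3 + 261,000×S = 674,000×17.4
11,687,900 + 261,000·S = 11,727,600
S = (11,727,600 − 11,687,900) / 261,000 = 0.1521 g/kg

0.2 g/kg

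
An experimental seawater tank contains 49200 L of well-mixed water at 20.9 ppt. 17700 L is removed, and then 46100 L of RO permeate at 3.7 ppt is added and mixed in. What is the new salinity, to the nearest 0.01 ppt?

10.68 ppt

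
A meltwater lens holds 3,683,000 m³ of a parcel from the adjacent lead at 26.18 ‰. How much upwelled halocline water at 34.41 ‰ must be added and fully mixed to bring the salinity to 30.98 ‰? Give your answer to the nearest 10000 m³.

Salt balance: 3,683,000×26.18 + V×34.41 = (3,683,000+V)×30.98
96,420,940 + 34.41V = 114,099,340 + 30.98V
17,678,400 = 3.43V
V = 5,154,052.48 m³

5150000 m³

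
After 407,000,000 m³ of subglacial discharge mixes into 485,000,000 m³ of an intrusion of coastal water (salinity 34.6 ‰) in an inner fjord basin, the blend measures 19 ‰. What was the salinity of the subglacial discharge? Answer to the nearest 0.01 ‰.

Salt balance: 485,000,000×34.6 + 407,000,000×S = 892,000,000×19
16,781,000,000 + 407,000,000·S = 16,948,000,000
S = (16,948,000,000 − 16,781,000,000) / 407,000,000 = 0.4103 ‰

0.41 ‰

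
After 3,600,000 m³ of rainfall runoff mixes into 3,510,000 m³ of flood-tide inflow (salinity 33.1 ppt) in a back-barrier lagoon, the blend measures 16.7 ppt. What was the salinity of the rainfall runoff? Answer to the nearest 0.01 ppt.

Salt balance: 3,510,000×33.1 + 3,600,000×S = 7,110,000×16.7
116,181,000 + 3,600,000·S = 118,737,000
S = (118,737,000 − 116,181,000) / 3,600,000 = 0.71 ppt

0.71 ppt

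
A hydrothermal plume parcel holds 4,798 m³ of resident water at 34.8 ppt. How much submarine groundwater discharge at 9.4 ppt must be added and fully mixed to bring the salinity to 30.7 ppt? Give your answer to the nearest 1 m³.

Salt balance: 4,798×34.8 + V×9.4 = (4,798+V)×30.7
166,970.4 + 9.4V = 147,298.6 + 30.7V
19,671.8 = 21.3V
V = 923.56 m³

924 m³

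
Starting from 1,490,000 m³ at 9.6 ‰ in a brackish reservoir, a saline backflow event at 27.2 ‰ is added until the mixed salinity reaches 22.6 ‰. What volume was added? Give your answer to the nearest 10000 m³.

4210000 m³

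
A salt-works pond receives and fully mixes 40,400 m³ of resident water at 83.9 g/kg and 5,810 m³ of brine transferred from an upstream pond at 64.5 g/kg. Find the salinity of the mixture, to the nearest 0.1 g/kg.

81.5 g/kg

By conservation of dissolved salt,
salt = 40,400×83.9 + 5,810×64.5 = 3,389,560 + 374,745 = 3,764,305
volume = 40,400 + 5,810 = 46,210 m³
S = 3,764,305 / 46,210 = 81.461 g/kg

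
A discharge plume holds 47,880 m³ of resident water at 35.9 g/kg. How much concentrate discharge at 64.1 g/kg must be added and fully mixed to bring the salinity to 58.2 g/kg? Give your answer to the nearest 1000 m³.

Salt balance: 47,880×35.9 + V×64.1 = (47,880+V)×58.2
1,718,892 + 64.1V = 2,786,616 + 58.2V
1,067,724 = 5.9V
V = 180,970.17 m³

181000 m³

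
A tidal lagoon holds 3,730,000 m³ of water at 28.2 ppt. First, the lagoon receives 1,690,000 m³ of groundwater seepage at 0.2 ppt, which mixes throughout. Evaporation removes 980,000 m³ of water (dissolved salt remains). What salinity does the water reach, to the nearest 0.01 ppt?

23.77 ppt

After mixing: salt = 3,730,000×28.2 + 1,690,000×0.2 = 105,524,000; volume = 5,420,000 m³
After evaporation: salt unchanged = 105,524,000; volume = 5,420,000 − 980,000 = 4,440,000 m³
S = 105,524,000 / 4,440,000 = 23.7667 ppt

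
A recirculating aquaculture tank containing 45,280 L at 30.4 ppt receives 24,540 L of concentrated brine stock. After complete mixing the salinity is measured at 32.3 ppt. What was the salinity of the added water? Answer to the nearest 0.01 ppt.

35.81 ppt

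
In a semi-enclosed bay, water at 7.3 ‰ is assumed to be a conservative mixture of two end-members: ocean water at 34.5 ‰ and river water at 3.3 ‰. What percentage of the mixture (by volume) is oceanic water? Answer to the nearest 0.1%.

12.8%

Let g be the oceanic fraction. Salt balance per unit volume:
g×34.5 + (1−g)×3.3 = 7.3
g = (7.3 − 3.3) / (34.5 − 3.3) = 4/31.2 = 0.1282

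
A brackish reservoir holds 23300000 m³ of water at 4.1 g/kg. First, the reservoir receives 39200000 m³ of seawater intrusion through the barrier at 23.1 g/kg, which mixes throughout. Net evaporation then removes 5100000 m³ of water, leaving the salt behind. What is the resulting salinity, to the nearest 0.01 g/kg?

17.44 g/kg

After mixing: salt = 23,300,000×4.1 + 39,200,000×23.1 = 1,001,050,000; volume = 62,500,000 m³
After evaporation: salt unchanged = 1,001,050,000; volume = 62,500,000 − 5,100,000 = 57,400,000 m³
S = 1,001,050,000 / 57,400,000 = 17.4399 g/kg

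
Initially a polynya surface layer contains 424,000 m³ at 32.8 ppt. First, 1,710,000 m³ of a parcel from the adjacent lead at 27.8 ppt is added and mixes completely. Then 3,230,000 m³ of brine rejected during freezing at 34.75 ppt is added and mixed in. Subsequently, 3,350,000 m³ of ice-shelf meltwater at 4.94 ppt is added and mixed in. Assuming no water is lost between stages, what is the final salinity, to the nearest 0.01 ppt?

21.83 ppt

Total salt / total volume:
Initial salt = 424,000×32.8 = 13,907,200
After stage 1: salt = 13,907,200 + 1,710,000×27.8 = 61,445,200; volume = 2,134,000 m³; S = 28.793 ppt
After stage 2: salt = 61,445,200 + 3,230,000×34.75 = 173,687,700; volume = 5,364,000 m³; S = 32.38 ppt
After stage 3: salt = 173,687,700 + 3,350,000×4.94 = 190,236,700; volume = 8,714,000 m³
S = 190,236,700 / 8,714,000 = 21.8312 ppt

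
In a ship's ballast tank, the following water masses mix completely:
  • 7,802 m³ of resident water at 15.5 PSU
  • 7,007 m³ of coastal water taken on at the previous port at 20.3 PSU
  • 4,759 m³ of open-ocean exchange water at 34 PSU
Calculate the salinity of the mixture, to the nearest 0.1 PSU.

Weighted by volume,
salt = 7,802×15.5 + 7,007×20.3 + 4,759×34 = 120,931 + 142,242.1 + 161,806 = 424,979.1
volume = 7,802 + 7,007 + 4,759 = 19,568 m³
S = 424,979.1 / 19,568 = 21.718 PSU

21.7 PSU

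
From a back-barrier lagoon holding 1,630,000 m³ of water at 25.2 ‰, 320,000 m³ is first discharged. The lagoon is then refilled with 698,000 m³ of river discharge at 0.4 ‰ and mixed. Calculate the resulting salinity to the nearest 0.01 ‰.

16.58 ‰

Remaining after removal: 1,310,000 m³ at 25.2 ‰ (salt = 33,012,000)
After addition: salt = 33,012,000 + 698,000×0.4 = 33,291,200; volume = 2,008,000 m³
S = 33,291,200 / 2,008,000 = 16.5793 ‰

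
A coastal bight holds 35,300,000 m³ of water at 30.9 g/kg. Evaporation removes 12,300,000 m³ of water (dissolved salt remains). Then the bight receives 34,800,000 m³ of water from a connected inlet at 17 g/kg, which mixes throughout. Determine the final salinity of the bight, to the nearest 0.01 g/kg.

After evaporation: salt = 35,300,000×30.9 = 1,090,770,000; volume = 35,300,000 − 12,300,000 = 23,000,000 m³
After mixing: salt = 1,090,770,000 + 34,800,000×17 = 1,682,370,000; volume = 23,000,000 + 34,800,000 = 57,800,000 m³
S = 1,682,370,000 / 57,800,000 = 29.1067 g/kg

29.11 g/kg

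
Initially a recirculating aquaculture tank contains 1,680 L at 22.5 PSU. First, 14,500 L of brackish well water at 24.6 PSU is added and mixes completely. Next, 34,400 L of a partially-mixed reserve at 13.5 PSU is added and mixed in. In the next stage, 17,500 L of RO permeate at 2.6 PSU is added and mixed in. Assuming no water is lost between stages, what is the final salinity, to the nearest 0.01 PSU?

Conserving salt mass:
Initial salt = 1,680×22.5 = 37,800
After stage 1: salt = 37,800 + 14,500×24.6 = 394,500; volume = 16,180 L; S = 24.382 PSU
After stage 2: salt = 394,500 + 34,400×13.5 = 858,900; volume = 50,580 L; S = 16.981 PSU
After stage 3: salt = 858,900 + 17,500×2.6 = 904,400; volume = 68,080 L
S = 904,400 / 68,080 = 13.2844 PSU

13.28 PSU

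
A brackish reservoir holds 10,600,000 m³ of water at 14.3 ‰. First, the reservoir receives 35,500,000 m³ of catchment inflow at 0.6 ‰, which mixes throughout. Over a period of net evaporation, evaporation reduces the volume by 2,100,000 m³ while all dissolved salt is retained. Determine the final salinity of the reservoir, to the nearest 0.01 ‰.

After mixing: salt = 10,600,000×14.3 + 35,500,000×0.6 = 172,880,000; volume = 46,100,000 m³
After evaporation: salt unchanged = 172,880,000; volume = 46,100,000 − 2,100,000 = 44,000,000 m³
S = 172,880,000 / 44,000,000 = 3.9291 ‰

3.93 ‰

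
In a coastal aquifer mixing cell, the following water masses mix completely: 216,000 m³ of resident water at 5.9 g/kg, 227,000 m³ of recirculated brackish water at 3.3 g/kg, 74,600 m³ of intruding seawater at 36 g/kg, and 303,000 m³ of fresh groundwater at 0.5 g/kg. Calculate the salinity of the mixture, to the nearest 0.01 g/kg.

5.92 g/kg

By conservation of dissolved salt,
salt = 216,000×5.9 + 227,000×3.3 + 74,600×36 + 303,000×0.5 = 1,274,400 + 749,100 + 2,685,600 + 151,500 = 4,860,600
volume = 216,000 + 227,000 + 74,600 + 303,000 = 820,600 m³
S = 4,860,600 / 820,600 = 5.9232 g/kg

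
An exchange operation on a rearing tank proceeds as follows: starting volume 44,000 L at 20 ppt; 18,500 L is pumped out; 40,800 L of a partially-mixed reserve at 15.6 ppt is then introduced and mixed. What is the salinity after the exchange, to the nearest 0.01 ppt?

17.29 ppt

Remaining after removal: 25,500 L at 20 ppt (salt = 510,000)
After addition: salt = 510,000 + 40,800×15.6 = 1,146,480; volume = 66,300 L
S = 1,146,480 / 66,300 = 17.2923 ppt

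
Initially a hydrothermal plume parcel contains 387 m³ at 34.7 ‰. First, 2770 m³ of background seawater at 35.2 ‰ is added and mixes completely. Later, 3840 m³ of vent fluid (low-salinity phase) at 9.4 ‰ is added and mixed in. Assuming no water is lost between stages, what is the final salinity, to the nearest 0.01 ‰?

Conserving salt mass:
Initial salt = 387×34.7 = 13,428.9
After stage 1: salt = 13,428.9 + 2,770×35.2 = 110,932.9; volume = 3,157 m³; S = 35.139 ‰
After stage 2: salt = 110,932.9 + 3,840×9.4 = 147,028.9; volume = 6,997 m³
S = 147,028.9 / 6,997 = 21.0131 ‰

21.01 ‰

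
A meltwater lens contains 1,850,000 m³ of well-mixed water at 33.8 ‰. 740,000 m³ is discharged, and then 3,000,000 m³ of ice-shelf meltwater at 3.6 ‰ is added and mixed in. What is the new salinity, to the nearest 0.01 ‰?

Remaining after removal: 1,110,000 m³ at 33.8 ‰ (salt = 37,518,000)
After addition: salt = 37,518,000 + 3,000,000×3.6 = 48,318,000; volume = 4,110,000 m³
S = 48,318,000 / 4,110,000 = 11.7562 ‰

11.76 ‰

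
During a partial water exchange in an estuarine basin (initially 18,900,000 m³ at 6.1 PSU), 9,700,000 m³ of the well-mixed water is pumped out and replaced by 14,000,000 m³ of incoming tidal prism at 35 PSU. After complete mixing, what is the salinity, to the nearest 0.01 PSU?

23.54 PSU

Remaining after removal: 9,200,000 m³ at 6.1 PSU (salt = 56,120,000)
After addition: salt = 56,120,000 + 14,000,000×35 = 546,120,000; volume = 23,200,000 m³
S = 546,120,000 / 23,200,000 = 23.5397 PSU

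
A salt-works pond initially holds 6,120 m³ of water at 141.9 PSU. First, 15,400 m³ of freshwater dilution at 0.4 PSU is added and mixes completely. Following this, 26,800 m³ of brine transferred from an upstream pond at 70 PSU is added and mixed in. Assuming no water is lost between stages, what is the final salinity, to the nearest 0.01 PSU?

56.92 PSU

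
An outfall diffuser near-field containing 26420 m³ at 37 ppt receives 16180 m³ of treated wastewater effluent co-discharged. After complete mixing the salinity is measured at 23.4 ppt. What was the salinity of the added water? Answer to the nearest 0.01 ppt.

1.19 ppt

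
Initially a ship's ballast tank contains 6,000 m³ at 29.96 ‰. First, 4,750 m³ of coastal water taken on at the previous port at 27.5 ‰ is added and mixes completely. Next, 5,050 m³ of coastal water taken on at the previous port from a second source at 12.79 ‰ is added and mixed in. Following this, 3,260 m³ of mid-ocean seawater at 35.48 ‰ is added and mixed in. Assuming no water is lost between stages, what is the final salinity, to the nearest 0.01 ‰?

25.74 ‰

Salt balance:
Initial salt = 6,000×29.96 = 179,760
After stage 1: salt = 179,760 + 4,750×27.5 = 310,385; volume = 10,750 m³; S = 28.873 ‰
After stage 2: salt = 310,385 + 5,050×12.79 = 374,974.5; volume = 15,800 m³; S = 23.733 ‰
After stage 3: salt = 374,974.5 + 3,260×35.48 = 490,639.3; volume = 19,060 m³
S = 490,639.3 / 19,060 = 25.7418 ‰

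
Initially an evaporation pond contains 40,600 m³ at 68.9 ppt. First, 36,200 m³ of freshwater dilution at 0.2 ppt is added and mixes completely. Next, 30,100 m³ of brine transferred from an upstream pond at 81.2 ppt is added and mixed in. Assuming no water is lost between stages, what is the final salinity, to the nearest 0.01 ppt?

Conserving salt mass:
Initial salt = 40,600×68.9 = 2,797,340
After stage 1: salt = 2,797,340 + 36,200×0.2 = 2,804,580; volume = 76,800 m³; S = 36.518 ppt
After stage 2: salt = 2,804,580 + 30,100×81.2 = 5,248,700; volume = 106,900 m³
S = 5,248,700 / 106,900 = 49.0992 ppt

49.10 ppt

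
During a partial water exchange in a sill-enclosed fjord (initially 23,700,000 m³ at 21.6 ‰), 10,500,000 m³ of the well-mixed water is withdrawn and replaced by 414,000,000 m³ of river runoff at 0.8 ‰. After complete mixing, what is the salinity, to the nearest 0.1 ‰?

1.4 ‰

Remaining after removal: 13,200,000 m³ at 21.6 ‰ (salt = 285,120,000)
After addition: salt = 285,120,000 + 414,000,000×0.8 = 616,320,000; volume = 427,200,000 m³
S = 616,320,000 / 427,200,000 = 1.4427 ‰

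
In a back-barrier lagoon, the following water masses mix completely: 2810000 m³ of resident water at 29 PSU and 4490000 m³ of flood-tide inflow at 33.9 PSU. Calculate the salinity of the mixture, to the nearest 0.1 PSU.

Salt balance:
salt = 2,810,000×29 + 4,490,000×33.9 = 81,490,000 + 152,211,000 = 233,701,000
volume = 2,810,000 + 4,490,000 = 7,300,000 m³
S = 233,701,000 / 7,300,000 = 32.014 PSU

32.0 PSU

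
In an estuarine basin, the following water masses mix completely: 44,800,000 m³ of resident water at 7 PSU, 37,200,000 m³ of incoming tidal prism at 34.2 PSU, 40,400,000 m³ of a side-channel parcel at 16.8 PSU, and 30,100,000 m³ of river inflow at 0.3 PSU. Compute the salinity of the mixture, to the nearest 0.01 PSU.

14.91 PSU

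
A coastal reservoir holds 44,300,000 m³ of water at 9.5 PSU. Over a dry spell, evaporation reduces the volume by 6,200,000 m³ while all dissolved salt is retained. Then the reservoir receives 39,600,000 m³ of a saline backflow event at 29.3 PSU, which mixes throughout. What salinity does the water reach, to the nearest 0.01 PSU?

After evaporation: salt = 44,300,000×9.5 = 420,850,000; volume = 44,300,000 − 6,200,000 = 38,100,000 m³
After mixing: salt = 420,850,000 + 39,600,000×29.3 = 1,581,130,000; volume = 38,100,000 + 39,600,000 = 77,700,000 m³
S = 1,581,130,000 / 77,700,000 = 20.3492 PSU

20.35 PSU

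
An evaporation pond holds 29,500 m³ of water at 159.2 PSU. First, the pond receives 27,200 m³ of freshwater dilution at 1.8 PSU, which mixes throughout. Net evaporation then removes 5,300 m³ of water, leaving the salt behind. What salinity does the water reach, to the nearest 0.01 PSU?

92.32 PSU

After mixing: salt = 29,500×159.2 + 27,200×1.8 = 4,745,360; volume = 56,700 m³
After evaporation: salt unchanged = 4,745,360; volume = 56,700 − 5,300 = 51,400 m³
S = 4,745,360 / 51,400 = 92.3222 PSU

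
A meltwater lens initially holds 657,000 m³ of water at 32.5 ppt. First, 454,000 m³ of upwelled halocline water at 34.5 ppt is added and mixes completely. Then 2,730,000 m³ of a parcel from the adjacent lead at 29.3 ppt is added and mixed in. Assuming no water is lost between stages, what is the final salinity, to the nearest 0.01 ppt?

30.46 ppt

Salt balance:
Initial salt = 657,000×32.5 = 21,352,500
After stage 1: salt = 21,352,500 + 454,000×34.5 = 37,015,500; volume = 1,111,000 m³; S = 33.317 ppt
After stage 2: salt = 37,015,500 + 2,730,000×29.3 = 117,004,500; volume = 3,841,000 m³
S = 117,004,500 / 3,841,000 = 30.462 ppt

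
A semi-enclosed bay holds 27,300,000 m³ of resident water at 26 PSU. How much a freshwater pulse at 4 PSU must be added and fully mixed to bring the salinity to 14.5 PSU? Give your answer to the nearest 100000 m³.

Salt balance: 27,300,000×26 + V×4 = (27,300,000+V)×14.5
709,800,000 + 4V = 395,850,000 + 14.5V
313,950,000 = 10.5V
V = 29,900,000 m³

29900000 m³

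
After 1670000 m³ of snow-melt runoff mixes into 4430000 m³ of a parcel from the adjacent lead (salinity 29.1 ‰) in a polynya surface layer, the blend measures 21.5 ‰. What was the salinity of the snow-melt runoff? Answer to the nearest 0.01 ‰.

Salt balance: 4,430,000×29.1 + 1,670,000×S = 6,100,000×21.5
128,913,000 + 1,670,000·S = 131,150,000
S = (131,150,000 − 128,913,000) / 1,670,000 = 1.3395 ‰

1.34 ‰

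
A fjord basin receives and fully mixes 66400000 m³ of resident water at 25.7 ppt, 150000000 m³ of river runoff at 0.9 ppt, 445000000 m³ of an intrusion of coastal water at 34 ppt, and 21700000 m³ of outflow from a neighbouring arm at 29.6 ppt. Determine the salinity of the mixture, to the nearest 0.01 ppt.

25.79 ppt

Mass of salt is conserved:
salt = 66,400,000×25.7 + 150,000,000×0.9 + 445,000,000×34 + 21,700,000×29.6 = 1,706,480,000 + 135,000,000 + 15,130,000,000 + 642,320,000 = 17,613,800,000
volume = 66,400,000 + 150,000,000 + 445,000,000 + 21,700,000 = 683,100,000 m³
S = 17,613,800,000 / 683,100,000 = 25.7851 ppt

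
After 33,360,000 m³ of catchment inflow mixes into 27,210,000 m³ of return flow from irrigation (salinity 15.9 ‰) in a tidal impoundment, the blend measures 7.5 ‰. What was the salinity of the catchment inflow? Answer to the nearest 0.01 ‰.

0.65 ‰

Salt balance: 27,210,000×15.9 + 33,360,000×S = 60,570,000×7.5
432,639,000 + 33,360,000·S = 454,275,000
S = (454,275,000 − 432,639,000) / 33,360,000 = 0.6486 ‰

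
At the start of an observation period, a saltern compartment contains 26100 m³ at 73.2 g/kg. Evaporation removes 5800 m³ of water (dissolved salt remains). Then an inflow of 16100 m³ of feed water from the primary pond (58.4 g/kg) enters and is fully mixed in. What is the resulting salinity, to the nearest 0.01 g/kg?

After evaporation: salt = 26,100×73.2 = 1,910,520; volume = 26,100 − 5,800 = 20,300 m³
After mixing: salt = 1,910,520 + 16,100×58.4 = 2,850,760; volume = 20,300 + 16,100 = 36,400 m³
S = 2,850,760 / 36,400 = 78.3176 g/kg

78.32 g/kg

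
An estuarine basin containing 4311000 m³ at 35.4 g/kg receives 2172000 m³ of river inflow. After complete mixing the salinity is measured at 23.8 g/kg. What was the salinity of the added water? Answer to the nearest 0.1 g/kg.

0.8 g/kg

Salt balance: 4,311,000×35.4 + 2,172,000×S = 6,483,000×23.8
152,609,400 + 2,172,000·S = 154,295,400
S = (154,295,400 − 152,609,400) / 2,172,000 = 0.7762 g/kg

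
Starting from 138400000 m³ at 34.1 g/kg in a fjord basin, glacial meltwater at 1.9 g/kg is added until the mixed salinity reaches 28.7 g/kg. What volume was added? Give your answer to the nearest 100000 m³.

Salt balance: 138,400,000×34.1 + V×1.9 = (138,400,000+V)×28.7
4,719,440,000 + 1.9V = 3,972,080,000 + 28.7V
747,360,000 = 26.8V
V = 27,886,567.16 m³

27900000 m³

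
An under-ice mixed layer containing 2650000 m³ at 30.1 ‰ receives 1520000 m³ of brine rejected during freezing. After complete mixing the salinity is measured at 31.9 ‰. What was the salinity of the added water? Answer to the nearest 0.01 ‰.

35.04 ‰

Salt balance: 2,650,000×30.1 + 1,520,000×S = 4,170,000×31.9
79,765,000 + 1,520,000·S = 133,023,000
S = (133,023,000 − 79,765,000) / 1,520,000 = 35.0382 ‰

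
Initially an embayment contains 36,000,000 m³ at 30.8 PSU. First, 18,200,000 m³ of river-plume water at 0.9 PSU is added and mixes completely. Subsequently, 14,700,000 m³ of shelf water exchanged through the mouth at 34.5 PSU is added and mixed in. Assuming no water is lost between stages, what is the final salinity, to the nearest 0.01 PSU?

23.69 PSU

Total salt / total volume:
Initial salt = 36,000,000×30.8 = 1,108,800,000
After stage 1: salt = 1,108,800,000 + 18,200,000×0.9 = 1,125,180,000; volume = 54,200,000 m³; S = 20.76 PSU
After stage 2: salt = 1,125,180,000 + 14,700,000×34.5 = 1,632,330,000; volume = 68,900,000 m³
S = 1,632,330,000 / 68,900,000 = 23.6913 PSU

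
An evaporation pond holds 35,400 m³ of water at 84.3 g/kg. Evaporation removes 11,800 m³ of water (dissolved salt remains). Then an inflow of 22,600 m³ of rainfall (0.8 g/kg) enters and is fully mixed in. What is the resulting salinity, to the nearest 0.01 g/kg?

After evaporation: salt = 35,400×84.3 = 2,984,220; volume = 35,400 − 11,800 = 23,600 m³
After mixing: salt = 2,984,220 + 22,600×0.8 = 3,002,300; volume = 23,600 + 22,600 = 46,200 m³
S = 3,002,300 / 46,200 = 64.9848 g/kg

64.98 g/kg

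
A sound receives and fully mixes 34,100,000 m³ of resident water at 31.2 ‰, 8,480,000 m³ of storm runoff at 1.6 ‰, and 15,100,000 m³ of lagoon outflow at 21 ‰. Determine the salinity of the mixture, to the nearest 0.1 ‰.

24.2 ‰

Conserving salt mass:
salt = 34,100,000×31.2 + 8,480,000×1.6 + 15,100,000×21 = 1,063,920,000 + 13,568,000 + 317,100,000 = 1,394,588,000
volume = 34,100,000 + 8,480,000 + 15,100,000 = 57,680,000 m³
S = 1,394,588,000 / 57,680,000 = 24.178 ‰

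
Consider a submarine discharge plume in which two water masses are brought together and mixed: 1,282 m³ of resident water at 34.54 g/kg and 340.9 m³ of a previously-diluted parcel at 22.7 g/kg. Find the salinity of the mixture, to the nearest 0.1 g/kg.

Conserving salt mass:
salt = 1,282×34.54 + 340.9×22.7 = 44,280.28 + 7,738.43 = 52,018.71
volume = 1,282 + 340.9 = 1,622.9 m³
S = 52,018.71 / 1,622.9 = 32.053 g/kg

32.1 g/kg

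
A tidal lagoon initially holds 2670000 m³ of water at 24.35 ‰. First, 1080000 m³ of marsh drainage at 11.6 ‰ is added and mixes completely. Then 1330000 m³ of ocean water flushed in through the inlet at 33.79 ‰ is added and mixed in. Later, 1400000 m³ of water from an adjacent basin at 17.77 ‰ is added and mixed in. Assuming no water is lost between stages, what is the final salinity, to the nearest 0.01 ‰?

Total salt / total volume:
Initial salt = 2,670,000×24.35 = 65,014,500
After stage 1: salt = 65,014,500 + 1,080,000×11.6 = 77,542,500; volume = 3,750,000 m³; S = 20.678 ‰
After stage 2: salt = 77,542,500 + 1,330,000×33.79 = 122,483,200; volume = 5,080,000 m³; S = 24.111 ‰
After stage 3: salt = 122,483,200 + 1,400,000×17.77 = 147,361,200; volume = 6,480,000 m³
S = 147,361,200 / 6,480,000 = 22.7409 ‰

22.74 ‰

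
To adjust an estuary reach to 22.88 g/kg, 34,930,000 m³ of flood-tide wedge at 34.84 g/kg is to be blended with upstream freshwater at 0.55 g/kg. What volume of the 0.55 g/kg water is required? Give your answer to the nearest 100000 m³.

Salt balance: 34,930,000×34.84 + V×0.55 = (34,930,000+V)×22.88
1,216,961,200 + 0.55V = 799,198,400 + 22.88V
417,762,800 = 22.33V
V = 18,708,589.34 m³

18700000 m³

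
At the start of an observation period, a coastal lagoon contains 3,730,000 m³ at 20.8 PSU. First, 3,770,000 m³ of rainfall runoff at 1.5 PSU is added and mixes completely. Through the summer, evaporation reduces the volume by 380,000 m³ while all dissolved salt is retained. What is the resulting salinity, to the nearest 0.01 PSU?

11.69 PSU

After mixing: salt = 3,730,000×20.8 + 3,770,000×1.5 = 83,239,000; volume = 7,500,000 m³
After evaporation: salt unchanged = 83,239,000; volume = 7,500,000 − 380,000 = 7,120,000 m³
S = 83,239,000 / 7,120,000 = 11.6909 PSU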